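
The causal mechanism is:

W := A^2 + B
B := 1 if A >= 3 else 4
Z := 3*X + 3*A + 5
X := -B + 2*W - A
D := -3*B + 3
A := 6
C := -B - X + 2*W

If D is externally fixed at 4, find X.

67

The intervention breaks the incoming arrows to D: D := -3*B + 3 no longer applies, and D = 4.
Since X is not a descendant of the intervened variable, it is unaffected.
B = 1 if A >= 3 else 4  [with A=6]  = 1
W = A^2 + B  [with A=6, B=1]  = 37
X = -B + 2*W - A  [with B=1, W=37, A=6]  = 67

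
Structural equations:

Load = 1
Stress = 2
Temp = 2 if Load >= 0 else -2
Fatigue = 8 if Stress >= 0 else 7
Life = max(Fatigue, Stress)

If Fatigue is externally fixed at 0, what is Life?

Intervening sets Fatigue = 0 and removes its equation (Fatigue = 8 if Stress >= 0 else 7).
Life = max(Fatigue, Stress)  [with Fatigue=0, Stress=2]  = 2

2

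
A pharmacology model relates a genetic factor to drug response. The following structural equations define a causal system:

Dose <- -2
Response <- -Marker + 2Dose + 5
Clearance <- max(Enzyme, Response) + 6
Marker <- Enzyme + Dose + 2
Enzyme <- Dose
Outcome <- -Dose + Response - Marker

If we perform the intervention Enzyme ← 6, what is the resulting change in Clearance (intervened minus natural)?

do(Enzyme=6) replaces the equation Enzyme <- Dose with the constant Enzyme = 6.
Marker = Enzyme + Dose + 2  [with Enzyme=6, Dose=-2]  = 6
Response = -Marker + 2Dose + 5  [with Marker=6, Dose=-2]  = -5
Clearance = max(Enzyme, Response) + 6  [with Enzyme=6, Response=-5]  = 12
Without intervention: Enzyme = Dose  [with Dose=-2]  = -2; Marker = Enzyme + Dose + 2  [with Enzyme=-2, Dose=-2]  = -2; Response = -Marker + 2Dose + 5  [with Marker=-2, Dose=-2]  = 3; Clearance = max(Enzyme, Response) + 6  [with Enzyme=-2, Response=3]  = 9.
Change = 12 − 9 = 3.

3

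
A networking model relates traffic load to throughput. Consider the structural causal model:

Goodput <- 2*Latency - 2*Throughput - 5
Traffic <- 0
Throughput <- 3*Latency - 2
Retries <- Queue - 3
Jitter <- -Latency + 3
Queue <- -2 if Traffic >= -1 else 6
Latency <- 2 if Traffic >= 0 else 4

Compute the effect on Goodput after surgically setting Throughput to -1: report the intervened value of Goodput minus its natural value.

10

Intervening sets Throughput = -1 and removes its equation (Throughput <- 3*Latency - 2).
Latency = 2 if Traffic >= 0 else 4  [with Traffic=0]  = 2
Goodput = 2*Latency - 2*Throughput - 5  [with Latency=2, Throughput=-1]  = 1
Without intervention: Latency = 2 if Traffic >= 0 else 4  [with Traffic=0]  = 2; Throughput = 3*Latency - 2  [with Latency=2]  = 4; Goodput = 2*Latency - 2*Throughput - 5  [with Latency=2, Throughput=4]  = -9.
Change = 1 − (-9) = 10.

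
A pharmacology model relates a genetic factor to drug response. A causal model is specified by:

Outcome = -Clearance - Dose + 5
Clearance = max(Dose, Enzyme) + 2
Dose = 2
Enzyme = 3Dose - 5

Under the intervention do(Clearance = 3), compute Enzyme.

1

Under do(Clearance=3), the mechanism Clearance = max(Dose, Enzyme) + 2 is discarded; Clearance is fixed at 3.
Since Enzyme is not a descendant of the intervened variable, it is unaffected.
Enzyme = 3Dose - 5  [with Dose=2]  = 1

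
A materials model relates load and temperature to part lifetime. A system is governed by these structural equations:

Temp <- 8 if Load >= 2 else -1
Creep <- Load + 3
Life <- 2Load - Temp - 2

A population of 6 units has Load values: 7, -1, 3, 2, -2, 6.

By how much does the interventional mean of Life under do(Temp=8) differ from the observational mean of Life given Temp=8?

Every unit gets Temp=8 under the intervention. Life values become 4, -12, -4, -6, -14, 2; E[Life|do(Temp=8)] = -5.
Conditioning on Temp=8 selects the 4 unit(s) with Load ∈ {7, 3, 2, 6}. Their Life values: 4, -4, -6, 2. Mean = -1.
Difference = -5 − (-1) = -4.

-4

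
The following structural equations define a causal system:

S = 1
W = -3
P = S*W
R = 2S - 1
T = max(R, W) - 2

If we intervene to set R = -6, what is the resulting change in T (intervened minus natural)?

-4

Intervening sets R = -6 and removes its equation (R = 2S - 1).
T = max(R, W) - 2  [with R=-6, W=-3]  = -5
Without intervention: R = 2S - 1  [with S=1]  = 1; T = max(R, W) - 2  [with R=1, W=-3]  = -1.
Change = -5 − (-1) = -4.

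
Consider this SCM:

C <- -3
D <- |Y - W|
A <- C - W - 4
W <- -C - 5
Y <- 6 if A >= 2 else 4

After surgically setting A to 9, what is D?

do(A=9) replaces the equation A <- C - W - 4 with the constant A = 9.
W = -C - 5  [with C=-3]  = -2
Y = 6 if A >= 2 else 4  [with A=9]  = 6
D = |Y - W|  [with Y=6, W=-2]  = 8

8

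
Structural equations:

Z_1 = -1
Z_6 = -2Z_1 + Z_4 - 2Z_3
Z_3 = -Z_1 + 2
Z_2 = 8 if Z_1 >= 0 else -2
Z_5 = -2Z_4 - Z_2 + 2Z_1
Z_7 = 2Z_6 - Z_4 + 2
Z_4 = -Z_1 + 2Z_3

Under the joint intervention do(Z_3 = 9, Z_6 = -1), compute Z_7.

-19

Under do(Z_3 = 9, Z_6 = -1), each intervened variable's structural equation is replaced by its fixed value.
Z_4 = -Z_1 + 2Z_3  [with Z_1=-1, Z_3=9]  = 19
Z_7 = 2Z_6 - Z_4 + 2  [with Z_6=-1, Z_4=19]  = -19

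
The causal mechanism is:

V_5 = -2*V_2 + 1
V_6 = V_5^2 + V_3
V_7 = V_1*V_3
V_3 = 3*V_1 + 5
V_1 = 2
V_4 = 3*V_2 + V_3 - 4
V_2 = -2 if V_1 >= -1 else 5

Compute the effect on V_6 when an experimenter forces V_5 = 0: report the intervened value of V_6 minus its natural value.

-25

The intervention breaks the incoming arrows to V_5: V_5 = -2*V_2 + 1 no longer applies, and V_5 = 0.
V_3 = 3*V_1 + 5  [with V_1=2]  = 11
V_6 = V_5^2 + V_3  [with V_5=0, V_3=11]  = 11
Without intervention: V_2 = -2 if V_1 >= -1 else 5  [with V_1=2]  = -2; V_3 = 3*V_1 + 5  [with V_1=2]  = 11; V_5 = -2*V_2 + 1  [with V_2=-2]  = 5; V_6 = V_5^2 + V_3  [with V_5=5, V_3=11]  = 36.
Change = 11 − 36 = -25.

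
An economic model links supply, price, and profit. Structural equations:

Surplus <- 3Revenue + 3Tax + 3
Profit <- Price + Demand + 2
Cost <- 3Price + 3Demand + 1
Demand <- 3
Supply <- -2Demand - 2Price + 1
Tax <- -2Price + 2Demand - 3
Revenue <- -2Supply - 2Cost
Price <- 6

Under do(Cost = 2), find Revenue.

30

Intervening sets Cost = 2 and removes its equation (Cost <- 3Price + 3Demand + 1).
Supply = -2Demand - 2Price + 1  [with Demand=3, Price=6]  = -17
Revenue = -2Supply - 2Cost  [with Supply=-17, Cost=2]  = 30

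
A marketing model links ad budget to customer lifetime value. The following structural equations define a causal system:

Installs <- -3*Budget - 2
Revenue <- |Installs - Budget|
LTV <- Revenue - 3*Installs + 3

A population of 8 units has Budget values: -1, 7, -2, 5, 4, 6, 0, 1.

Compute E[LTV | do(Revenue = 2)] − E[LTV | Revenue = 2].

27

do(Revenue=2) breaks Revenue's dependence on Budget. With Revenue=2 fixed, LTV across the units is 2, 74, -7, 56, 47, 65, 11, 20, mean 33.5.
E[LTV|Revenue=2] averages over only the 2 units with Revenue=2 (Budget = -1, 0): LTV = 2, 11, mean 6.5.
Difference = 33.5 − 6.5 = 27.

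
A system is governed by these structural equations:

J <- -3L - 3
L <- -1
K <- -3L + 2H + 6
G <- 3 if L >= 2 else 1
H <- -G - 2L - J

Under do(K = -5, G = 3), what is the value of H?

-1

Setting K = -5, G = 3 by intervention discards those variables' equations.
J = -3L - 3  [with L=-1]  = 0
H = -G - 2L - J  [with G=3, L=-1, J=0]  = -1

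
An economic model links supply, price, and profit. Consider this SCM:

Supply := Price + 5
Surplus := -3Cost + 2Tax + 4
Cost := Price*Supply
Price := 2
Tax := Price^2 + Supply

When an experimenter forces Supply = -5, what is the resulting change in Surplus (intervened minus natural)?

do(Supply=-5) replaces the equation Supply := Price + 5 with the constant Supply = -5.
Cost = Price*Supply  [with Price=2, Supply=-5]  = -10
Tax = Price^2 + Supply  [with Price=2, Supply=-5]  = -1
Surplus = -3Cost + 2Tax + 4  [with Cost=-10, Tax=-1]  = 32
Without intervention: Supply = Price + 5  [with Price=2]  = 7; Cost = Price*Supply  [with Price=2, Supply=7]  = 14; Tax = Price^2 + Supply  [with Price=2, Supply=7]  = 11; Surplus = -3Cost + 2Tax + 4  [with Cost=14, Tax=11]  = -16.
Change = 32 − (-16) = 48.

48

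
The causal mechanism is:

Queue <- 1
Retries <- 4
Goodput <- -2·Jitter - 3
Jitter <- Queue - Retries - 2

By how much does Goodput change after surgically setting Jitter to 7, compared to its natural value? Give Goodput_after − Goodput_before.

The intervention breaks the incoming arrows to Jitter: Jitter <- Queue - Retries - 2 no longer applies, and Jitter = 7.
Goodput = -2·Jitter - 3  [with Jitter=7]  = -17
Without intervention: Jitter = Queue - Retries - 2  [with Queue=1, Retries=4]  = -5; Goodput = -2·Jitter - 3  [with Jitter=-5]  = 7.
Change = -17 − 7 = -24.

-24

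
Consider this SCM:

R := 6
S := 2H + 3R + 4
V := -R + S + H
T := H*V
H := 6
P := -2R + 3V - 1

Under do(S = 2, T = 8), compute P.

-7

Setting S = 2, T = 8 by intervention discards those variables' equations.
V = -R + S + H  [with R=6, S=2, H=6]  = 2
P = -2R + 3V - 1  [with R=6, V=2]  = -7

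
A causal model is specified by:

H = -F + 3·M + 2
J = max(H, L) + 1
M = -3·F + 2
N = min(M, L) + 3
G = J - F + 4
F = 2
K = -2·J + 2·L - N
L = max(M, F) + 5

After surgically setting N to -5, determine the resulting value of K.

Intervening sets N = -5 and removes its equation (N = min(M, L) + 3).
M = -3·F + 2  [with F=2]  = -4
H = -F + 3·M + 2  [with F=2, M=-4]  = -12
L = max(M, F) + 5  [with M=-4, F=2]  = 7
J = max(H, L) + 1  [with H=-12, L=7]  = 8
K = -2·J + 2·L - N  [with J=8, L=7, N=-5]  = 3

3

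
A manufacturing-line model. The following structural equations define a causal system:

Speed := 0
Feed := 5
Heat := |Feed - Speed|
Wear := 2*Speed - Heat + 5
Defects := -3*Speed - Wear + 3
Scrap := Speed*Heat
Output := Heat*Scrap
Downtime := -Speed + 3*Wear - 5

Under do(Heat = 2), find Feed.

5

Under do(Heat=2), the mechanism Heat := |Feed - Speed| is discarded; Heat is fixed at 2.
Since Feed is not a descendant of the intervened variable, it is unaffected.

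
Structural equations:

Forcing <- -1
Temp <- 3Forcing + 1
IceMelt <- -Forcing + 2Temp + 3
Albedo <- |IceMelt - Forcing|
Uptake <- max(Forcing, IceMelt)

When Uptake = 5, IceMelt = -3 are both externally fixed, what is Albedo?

Under do(Uptake = 5, IceMelt = -3), each intervened variable's structural equation is replaced by its fixed value.
Albedo = |IceMelt - Forcing|  [with IceMelt=-3, Forcing=-1]  = 2

2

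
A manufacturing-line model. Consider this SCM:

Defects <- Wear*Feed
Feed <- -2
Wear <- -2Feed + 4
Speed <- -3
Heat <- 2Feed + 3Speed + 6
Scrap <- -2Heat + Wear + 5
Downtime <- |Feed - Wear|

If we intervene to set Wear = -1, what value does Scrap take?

Under do(Wear=-1), the mechanism Wear <- -2Feed + 4 is discarded; Wear is fixed at -1.
Heat = 2Feed + 3Speed + 6  [with Feed=-2, Speed=-3]  = -7
Scrap = -2Heat + Wear + 5  [with Heat=-7, Wear=-1]  = 18

18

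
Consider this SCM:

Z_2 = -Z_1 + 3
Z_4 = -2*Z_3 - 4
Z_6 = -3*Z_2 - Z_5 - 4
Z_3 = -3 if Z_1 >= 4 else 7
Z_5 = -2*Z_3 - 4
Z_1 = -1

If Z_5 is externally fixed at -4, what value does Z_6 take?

-12

The intervention breaks the incoming arrows to Z_5: Z_5 = -2*Z_3 - 4 no longer applies, and Z_5 = -4.
Z_2 = -Z_1 + 3  [with Z_1=-1]  = 4
Z_6 = -3*Z_2 - Z_5 - 4  [with Z_2=4, Z_5=-4]  = -12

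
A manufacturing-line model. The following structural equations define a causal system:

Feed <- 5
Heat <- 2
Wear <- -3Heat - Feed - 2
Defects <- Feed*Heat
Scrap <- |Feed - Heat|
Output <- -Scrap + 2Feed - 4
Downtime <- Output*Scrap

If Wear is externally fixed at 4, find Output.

3

The intervention breaks the incoming arrows to Wear: Wear <- -3Heat - Feed - 2 no longer applies, and Wear = 4.
No directed path runs from Wear to Output, so Output keeps its natural value.
Scrap = |Feed - Heat|  [with Feed=5, Heat=2]  = 3
Output = -Scrap + 2Feed - 4  [with Scrap=3, Feed=5]  = 3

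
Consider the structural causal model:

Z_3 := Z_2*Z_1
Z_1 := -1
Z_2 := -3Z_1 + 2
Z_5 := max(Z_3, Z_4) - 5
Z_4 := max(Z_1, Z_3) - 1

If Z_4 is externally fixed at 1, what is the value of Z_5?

-4

Intervening sets Z_4 = 1 and removes its equation (Z_4 := max(Z_1, Z_3) - 1).
Z_2 = -3Z_1 + 2  [with Z_1=-1]  = 5
Z_3 = Z_2*Z_1  [with Z_2=5, Z_1=-1]  = -5
Z_5 = max(Z_3, Z_4) - 5  [with Z_3=-5, Z_4=1]  = -4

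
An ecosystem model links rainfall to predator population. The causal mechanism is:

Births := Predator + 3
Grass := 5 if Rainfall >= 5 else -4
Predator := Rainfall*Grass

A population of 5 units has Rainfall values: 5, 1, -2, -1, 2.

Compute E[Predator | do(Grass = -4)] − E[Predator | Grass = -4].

-4

do(Grass=-4) breaks Grass's dependence on Rainfall. With Grass=-4 fixed, Predator across the units is -20, -4, 8, 4, -8, mean -4.
Observing Grass=-4 restricts to units where Grass's equation naturally yields -4: Rainfall ∈ {1, -2, -1, 2}. In that subpopulation Predator = -4, 8, 4, -8, mean 0.
Difference = -4 − 0 = -4.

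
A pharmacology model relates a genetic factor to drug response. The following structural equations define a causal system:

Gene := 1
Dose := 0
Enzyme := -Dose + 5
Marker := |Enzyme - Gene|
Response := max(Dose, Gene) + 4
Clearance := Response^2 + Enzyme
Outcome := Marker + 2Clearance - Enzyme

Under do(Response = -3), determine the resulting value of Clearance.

14

The intervention breaks the incoming arrows to Response: Response := max(Dose, Gene) + 4 no longer applies, and Response = -3.
Enzyme = -Dose + 5  [with Dose=0]  = 5
Clearance = Response^2 + Enzyme  [with Response=-3, Enzyme=5]  = 14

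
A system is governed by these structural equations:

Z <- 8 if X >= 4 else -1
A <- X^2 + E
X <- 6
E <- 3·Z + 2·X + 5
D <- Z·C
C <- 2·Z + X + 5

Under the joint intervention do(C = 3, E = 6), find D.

24

Setting C = 3, E = 6 by intervention discards those variables' equations.
Z = 8 if X >= 4 else -1  [with X=6]  = 8
D = Z·C  [with Z=8, C=3]  = 24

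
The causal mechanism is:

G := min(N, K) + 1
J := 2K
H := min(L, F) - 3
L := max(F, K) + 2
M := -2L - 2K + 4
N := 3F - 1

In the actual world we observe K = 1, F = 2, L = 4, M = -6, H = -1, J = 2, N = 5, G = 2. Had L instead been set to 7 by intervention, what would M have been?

The intervention breaks the incoming arrows to L: L := max(F, K) + 2 no longer applies, and L = 7.
M = -2L - 2K + 4  [with L=7, K=1]  = -12

-12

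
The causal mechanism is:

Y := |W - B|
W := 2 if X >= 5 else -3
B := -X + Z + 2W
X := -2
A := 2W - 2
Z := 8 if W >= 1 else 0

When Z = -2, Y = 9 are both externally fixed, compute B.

The joint intervention fixes Z = -2, Y = 9, removing each variable's own equation.
W = 2 if X >= 5 else -3  [with X=-2]  = -3
B = -X + Z + 2W  [with X=-2, Z=-2, W=-3]  = -6

-6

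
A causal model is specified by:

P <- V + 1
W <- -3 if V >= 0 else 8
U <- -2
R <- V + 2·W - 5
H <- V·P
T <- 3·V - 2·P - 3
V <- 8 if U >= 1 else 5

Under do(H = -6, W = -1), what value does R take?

-2

Setting H = -6, W = -1 by intervention discards those variables' equations.
V = 8 if U >= 1 else 5  [with U=-2]  = 5
R = V + 2·W - 5  [with V=5, W=-1]  = -2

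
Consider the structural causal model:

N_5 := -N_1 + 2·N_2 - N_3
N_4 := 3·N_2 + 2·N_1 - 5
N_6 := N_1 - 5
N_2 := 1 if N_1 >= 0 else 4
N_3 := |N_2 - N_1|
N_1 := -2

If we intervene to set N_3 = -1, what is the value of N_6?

-7

The intervention breaks the incoming arrows to N_3: N_3 := |N_2 - N_1| no longer applies, and N_3 = -1.
No directed path runs from N_3 to N_6, so N_6 keeps its natural value.
N_6 = N_1 - 5  [with N_1=-2]  = -7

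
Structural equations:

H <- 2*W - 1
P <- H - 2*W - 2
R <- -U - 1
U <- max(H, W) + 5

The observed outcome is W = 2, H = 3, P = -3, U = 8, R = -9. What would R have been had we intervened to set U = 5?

-6

Intervening sets U = 5 and removes its equation (U <- max(H, W) + 5).
R = -U - 1  [with U=5]  = -6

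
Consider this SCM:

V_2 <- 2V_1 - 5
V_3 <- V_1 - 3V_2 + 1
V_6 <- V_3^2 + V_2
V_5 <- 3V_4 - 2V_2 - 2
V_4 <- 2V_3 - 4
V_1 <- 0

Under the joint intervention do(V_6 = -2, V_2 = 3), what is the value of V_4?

Under do(V_6 = -2, V_2 = 3), each intervened variable's structural equation is replaced by its fixed value.
V_3 = V_1 - 3V_2 + 1  [with V_1=0, V_2=3]  = -8
V_4 = 2V_3 - 4  [with V_3=-8]  = -20

-20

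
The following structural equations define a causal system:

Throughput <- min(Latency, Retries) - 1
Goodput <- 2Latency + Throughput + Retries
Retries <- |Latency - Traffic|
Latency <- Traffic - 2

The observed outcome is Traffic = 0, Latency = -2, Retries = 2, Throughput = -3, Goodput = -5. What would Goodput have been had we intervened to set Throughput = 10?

Intervening sets Throughput = 10 and removes its equation (Throughput <- min(Latency, Retries) - 1).
Latency = Traffic - 2  [with Traffic=0]  = -2
Retries = |Latency - Traffic|  [with Latency=-2, Traffic=0]  = 2
Goodput = 2Latency + Throughput + Retries  [with Latency=-2, Throughput=10, Retries=2]  = 8

8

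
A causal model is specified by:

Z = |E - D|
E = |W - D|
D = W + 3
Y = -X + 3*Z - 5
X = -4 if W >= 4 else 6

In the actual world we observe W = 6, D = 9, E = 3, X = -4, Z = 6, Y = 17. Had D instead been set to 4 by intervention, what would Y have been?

5

Under do(D=4), the mechanism D = W + 3 is discarded; D is fixed at 4.
E = |W - D|  [with W=6, D=4]  = 2
X = -4 if W >= 4 else 6  [with W=6]  = -4
Z = |E - D|  [with E=2, D=4]  = 2
Y = -X + 3*Z - 5  [with X=-4, Z=2]  = 5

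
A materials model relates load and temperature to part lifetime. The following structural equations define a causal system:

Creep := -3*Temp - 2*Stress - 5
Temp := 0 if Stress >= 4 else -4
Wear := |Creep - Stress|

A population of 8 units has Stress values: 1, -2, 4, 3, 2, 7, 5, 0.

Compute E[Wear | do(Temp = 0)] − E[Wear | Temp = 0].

-8.25

Every unit gets Temp=0 under the intervention. Wear values become 8, 1, 17, 14, 11, 26, 20, 5; E[Wear|do(Temp=0)] = 12.75.
Conditioning on Temp=0 selects the 3 unit(s) with Stress ∈ {4, 7, 5}. Their Wear values: 17, 26, 20. Mean = 21.
Difference = 12.75 − 21 = -8.25.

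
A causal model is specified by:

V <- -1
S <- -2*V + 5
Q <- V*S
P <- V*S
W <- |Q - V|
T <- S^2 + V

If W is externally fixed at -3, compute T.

48

The intervention breaks the incoming arrows to W: W <- |Q - V| no longer applies, and W = -3.
Since T is not a descendant of the intervened variable, it is unaffected.
S = -2*V + 5  [with V=-1]  = 7
T = S^2 + V  [with S=7, V=-1]  = 48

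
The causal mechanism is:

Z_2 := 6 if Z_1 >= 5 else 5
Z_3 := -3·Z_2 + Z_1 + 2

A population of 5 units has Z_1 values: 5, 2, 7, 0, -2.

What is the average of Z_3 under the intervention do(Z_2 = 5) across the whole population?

-10.6

do(Z_2=5) breaks Z_2's dependence on Z_1. With Z_2=5 fixed, Z_3 across the units is -8, -11, -6, -13, -15, mean -10.6.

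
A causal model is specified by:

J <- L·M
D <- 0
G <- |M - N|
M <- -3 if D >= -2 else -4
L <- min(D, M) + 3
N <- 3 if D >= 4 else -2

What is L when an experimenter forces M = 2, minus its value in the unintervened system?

The intervention breaks the incoming arrows to M: M <- -3 if D >= -2 else -4 no longer applies, and M = 2.
L = min(D, M) + 3  [with D=0, M=2]  = 3
Without intervention: M = -3 if D >= -2 else -4  [with D=0]  = -3; L = min(D, M) + 3  [with D=0, M=-3]  = 0.
Change = 3 − 0 = 3.

3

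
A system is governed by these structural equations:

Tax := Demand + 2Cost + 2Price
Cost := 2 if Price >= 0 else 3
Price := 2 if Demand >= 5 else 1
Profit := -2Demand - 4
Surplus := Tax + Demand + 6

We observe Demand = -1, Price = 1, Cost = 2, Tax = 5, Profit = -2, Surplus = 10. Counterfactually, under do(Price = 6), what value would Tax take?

15

Under do(Price=6), the mechanism Price := 2 if Demand >= 5 else 1 is discarded; Price is fixed at 6.
Cost = 2 if Price >= 0 else 3  [with Price=6]  = 2
Tax = Demand + 2Cost + 2Price  [with Demand=-1, Cost=2, Price=6]  = 15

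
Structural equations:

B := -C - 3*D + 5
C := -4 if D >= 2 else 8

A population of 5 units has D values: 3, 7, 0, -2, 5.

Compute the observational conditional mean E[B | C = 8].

0

Observing C=8 restricts to units where C's equation naturally yields 8: D ∈ {0, -2}. In that subpopulation B = -3, 3, mean 0.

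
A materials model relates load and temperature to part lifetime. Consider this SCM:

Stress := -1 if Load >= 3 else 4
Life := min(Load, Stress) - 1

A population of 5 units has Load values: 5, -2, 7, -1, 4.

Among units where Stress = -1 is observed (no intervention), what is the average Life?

-2

Observing Stress=-1 restricts to units where Stress's equation naturally yields -1: Load ∈ {5, 7, 4}. In that subpopulation Life = -2, -2, -2, mean -2.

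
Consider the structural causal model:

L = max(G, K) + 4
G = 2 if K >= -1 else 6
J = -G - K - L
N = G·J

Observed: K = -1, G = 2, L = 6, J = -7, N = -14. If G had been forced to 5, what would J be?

Under do(G=5), the mechanism G = 2 if K >= -1 else 6 is discarded; G is fixed at 5.
L = max(G, K) + 4  [with G=5, K=-1]  = 9
J = -G - K - L  [with G=5, K=-1, L=9]  = -13

-13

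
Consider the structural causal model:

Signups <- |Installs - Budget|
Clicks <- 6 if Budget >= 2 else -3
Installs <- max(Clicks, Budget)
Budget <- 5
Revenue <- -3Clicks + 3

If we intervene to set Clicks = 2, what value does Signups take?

0

Under do(Clicks=2), the mechanism Clicks <- 6 if Budget >= 2 else -3 is discarded; Clicks is fixed at 2.
Installs = max(Clicks, Budget)  [with Clicks=2, Budget=5]  = 5
Signups = |Installs - Budget|  [with Installs=5, Budget=5]  = 0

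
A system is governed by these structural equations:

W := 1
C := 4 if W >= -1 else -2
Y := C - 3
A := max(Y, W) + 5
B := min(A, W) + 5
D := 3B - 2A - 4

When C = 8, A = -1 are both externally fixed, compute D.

10

The joint intervention fixes C = 8, A = -1, removing each variable's own equation.
B = min(A, W) + 5  [with A=-1, W=1]  = 4
D = 3B - 2A - 4  [with B=4, A=-1]  = 10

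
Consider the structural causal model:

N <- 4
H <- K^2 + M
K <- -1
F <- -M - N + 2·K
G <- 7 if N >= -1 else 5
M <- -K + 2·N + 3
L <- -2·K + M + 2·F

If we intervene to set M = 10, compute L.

-20

The intervention breaks the incoming arrows to M: M <- -K + 2·N + 3 no longer applies, and M = 10.
F = -M - N + 2·K  [with M=10, N=4, K=-1]  = -16
L = -2·K + M + 2·F  [with K=-1, M=10, F=-16]  = -20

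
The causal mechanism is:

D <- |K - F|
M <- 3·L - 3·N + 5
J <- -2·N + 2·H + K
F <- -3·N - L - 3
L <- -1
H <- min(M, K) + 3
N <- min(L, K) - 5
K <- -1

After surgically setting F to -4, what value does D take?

3

The intervention breaks the incoming arrows to F: F <- -3·N - L - 3 no longer applies, and F = -4.
D = |K - F|  [with K=-1, F=-4]  = 3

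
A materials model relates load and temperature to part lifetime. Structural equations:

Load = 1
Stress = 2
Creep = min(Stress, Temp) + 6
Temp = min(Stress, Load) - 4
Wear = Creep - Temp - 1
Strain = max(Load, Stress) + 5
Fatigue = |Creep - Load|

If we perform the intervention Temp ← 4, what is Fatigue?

7

The intervention breaks the incoming arrows to Temp: Temp = min(Stress, Load) - 4 no longer applies, and Temp = 4.
Creep = min(Stress, Temp) + 6  [with Stress=2, Temp=4]  = 8
Fatigue = |Creep - Load|  [with Creep=8, Load=1]  = 7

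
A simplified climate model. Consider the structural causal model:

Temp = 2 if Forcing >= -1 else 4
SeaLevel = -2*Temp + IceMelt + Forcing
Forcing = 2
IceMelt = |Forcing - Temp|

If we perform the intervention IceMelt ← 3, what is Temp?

2

Under do(IceMelt=3), the mechanism IceMelt = |Forcing - Temp| is discarded; IceMelt is fixed at 3.
Since Temp is not a descendant of the intervened variable, it is unaffected.
Temp = 2 if Forcing >= -1 else 4  [with Forcing=2]  = 2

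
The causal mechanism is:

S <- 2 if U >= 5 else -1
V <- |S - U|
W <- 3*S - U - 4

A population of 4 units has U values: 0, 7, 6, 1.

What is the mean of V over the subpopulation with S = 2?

4.5

E[V|S=2] averages over only the 2 units with S=2 (U = 7, 6): V = 5, 4, mean 4.5.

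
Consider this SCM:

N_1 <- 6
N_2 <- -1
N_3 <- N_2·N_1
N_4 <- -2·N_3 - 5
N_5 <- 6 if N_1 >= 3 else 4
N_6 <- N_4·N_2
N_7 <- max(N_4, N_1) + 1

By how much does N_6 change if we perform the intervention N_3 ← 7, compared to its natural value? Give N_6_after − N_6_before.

26

The intervention breaks the incoming arrows to N_3: N_3 <- N_2·N_1 no longer applies, and N_3 = 7.
N_4 = -2·N_3 - 5  [with N_3=7]  = -19
N_6 = N_4·N_2  [with N_4=-19, N_2=-1]  = 19
Without intervention: N_3 = N_2·N_1  [with N_2=-1, N_1=6]  = -6; N_4 = -2·N_3 - 5  [with N_3=-6]  = 7; N_6 = N_4·N_2  [with N_4=7, N_2=-1]  = -7.
Change = 19 − (-7) = 26.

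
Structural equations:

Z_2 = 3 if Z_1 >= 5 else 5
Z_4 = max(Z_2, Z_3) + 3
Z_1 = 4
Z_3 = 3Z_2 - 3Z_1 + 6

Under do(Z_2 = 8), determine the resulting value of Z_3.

18

The intervention breaks the incoming arrows to Z_2: Z_2 = 3 if Z_1 >= 5 else 5 no longer applies, and Z_2 = 8.
Z_3 = 3Z_2 - 3Z_1 + 6  [with Z_2=8, Z_1=4]  = 18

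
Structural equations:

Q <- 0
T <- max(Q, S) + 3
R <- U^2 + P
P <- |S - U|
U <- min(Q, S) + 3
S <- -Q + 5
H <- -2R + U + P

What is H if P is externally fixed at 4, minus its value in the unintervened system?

-2

Under do(P=4), the mechanism P <- |S - U| is discarded; P is fixed at 4.
S = -Q + 5  [with Q=0]  = 5
U = min(Q, S) + 3  [with Q=0, S=5]  = 3
R = U^2 + P  [with U=3, P=4]  = 13
H = -2R + U + P  [with R=13, U=3, P=4]  = -19
Without intervention: S = -Q + 5  [with Q=0]  = 5; U = min(Q, S) + 3  [with Q=0, S=5]  = 3; P = |S - U|  [with S=5, U=3]  = 2; R = U^2 + P  [with U=3, P=2]  = 11; H = -2R + U + P  [with R=11, U=3, P=2]  = -17.
Change = -19 − (-17) = -2.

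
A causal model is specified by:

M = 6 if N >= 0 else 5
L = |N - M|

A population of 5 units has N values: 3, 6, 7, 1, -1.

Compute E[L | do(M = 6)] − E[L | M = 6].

0.95

The intervention sets M=6 in all 5 units regardless of N. Recomputing L per unit gives 3, 0, 1, 5, 7; average 3.2.
E[L|M=6] averages over only the 4 units with M=6 (N = 3, 6, 7, 1): L = 3, 0, 1, 5, mean 2.25.
Difference = 3.2 − 2.25 = 0.95.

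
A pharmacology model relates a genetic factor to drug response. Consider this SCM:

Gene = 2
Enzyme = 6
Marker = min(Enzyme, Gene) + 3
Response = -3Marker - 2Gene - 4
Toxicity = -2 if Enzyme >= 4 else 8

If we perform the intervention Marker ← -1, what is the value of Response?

-5

The intervention breaks the incoming arrows to Marker: Marker = min(Enzyme, Gene) + 3 no longer applies, and Marker = -1.
Response = -3Marker - 2Gene - 4  [with Marker=-1, Gene=2]  = -5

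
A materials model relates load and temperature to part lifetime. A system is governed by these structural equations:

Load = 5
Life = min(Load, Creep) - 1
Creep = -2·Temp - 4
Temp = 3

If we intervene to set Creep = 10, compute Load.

Under do(Creep=10), the mechanism Creep = -2·Temp - 4 is discarded; Creep is fixed at 10.
Load is not downstream of the intervention, so its value is determined by the original equations.

5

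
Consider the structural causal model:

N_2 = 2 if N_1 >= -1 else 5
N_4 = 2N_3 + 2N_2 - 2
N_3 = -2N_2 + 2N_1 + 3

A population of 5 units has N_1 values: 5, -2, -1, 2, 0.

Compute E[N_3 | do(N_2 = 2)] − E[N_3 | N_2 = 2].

-1.4

The intervention sets N_2=2 in all 5 units regardless of N_1. Recomputing N_3 per unit gives 9, -5, -3, 3, -1; average 0.6.
E[N_3|N_2=2] averages over only the 4 units with N_2=2 (N_1 = 5, -1, 2, 0): N_3 = 9, -3, 3, -1, mean 2.
Difference = 0.6 − 2 = -1.4.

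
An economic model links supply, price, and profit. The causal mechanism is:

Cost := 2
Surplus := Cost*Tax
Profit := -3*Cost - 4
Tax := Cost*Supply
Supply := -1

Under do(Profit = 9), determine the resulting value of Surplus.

Intervening sets Profit = 9 and removes its equation (Profit := -3*Cost - 4).
No directed path runs from Profit to Surplus, so Surplus keeps its natural value.
Tax = Cost*Supply  [with Cost=2, Supply=-1]  = -2
Surplus = Cost*Tax  [with Cost=2, Tax=-2]  = -4

-4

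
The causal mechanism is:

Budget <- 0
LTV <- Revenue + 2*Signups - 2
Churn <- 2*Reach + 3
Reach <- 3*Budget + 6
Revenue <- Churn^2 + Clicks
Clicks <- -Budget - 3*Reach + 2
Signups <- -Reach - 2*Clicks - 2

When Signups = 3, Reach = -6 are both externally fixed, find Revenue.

101

The joint intervention fixes Signups = 3, Reach = -6, removing each variable's own equation.
Clicks = -Budget - 3*Reach + 2  [with Budget=0, Reach=-6]  = 20
Churn = 2*Reach + 3  [with Reach=-6]  = -9
Revenue = Churn^2 + Clicks  [with Churn=-9, Clicks=20]  = 101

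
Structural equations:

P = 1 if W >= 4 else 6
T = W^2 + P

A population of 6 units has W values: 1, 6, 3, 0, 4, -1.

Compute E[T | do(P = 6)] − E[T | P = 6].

7.75

do(P=6) breaks P's dependence on W. With P=6 fixed, T across the units is 7, 42, 15, 6, 22, 7, mean 16.5.
E[T|P=6] averages over only the 4 units with P=6 (W = 1, 3, 0, -1): T = 7, 15, 6, 7, mean 8.75.
Difference = 16.5 − 8.75 = 7.75.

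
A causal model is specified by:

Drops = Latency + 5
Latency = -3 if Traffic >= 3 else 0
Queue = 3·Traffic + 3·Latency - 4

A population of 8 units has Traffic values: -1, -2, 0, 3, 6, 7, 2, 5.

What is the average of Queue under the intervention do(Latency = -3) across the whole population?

Under do(Latency=-3), Latency's equation is replaced by Latency=-3 for every unit. Per-unit Queue: -16, -19, -13, -4, 5, 8, -7, 2. Mean = -5.5.

-5.5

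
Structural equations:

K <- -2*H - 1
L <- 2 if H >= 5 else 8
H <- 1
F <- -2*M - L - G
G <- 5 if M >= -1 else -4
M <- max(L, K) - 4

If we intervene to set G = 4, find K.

-3

Under do(G=4), the mechanism G <- 5 if M >= -1 else -4 is discarded; G is fixed at 4.
No directed path runs from G to K, so K keeps its natural value.
K = -2*H - 1  [with H=1]  = -3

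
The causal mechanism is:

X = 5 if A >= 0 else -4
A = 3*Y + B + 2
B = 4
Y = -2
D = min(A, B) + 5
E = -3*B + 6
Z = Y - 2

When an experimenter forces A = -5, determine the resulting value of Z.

The intervention breaks the incoming arrows to A: A = 3*Y + B + 2 no longer applies, and A = -5.
No directed path runs from A to Z, so Z keeps its natural value.
Z = Y - 2  [with Y=-2]  = -4

-4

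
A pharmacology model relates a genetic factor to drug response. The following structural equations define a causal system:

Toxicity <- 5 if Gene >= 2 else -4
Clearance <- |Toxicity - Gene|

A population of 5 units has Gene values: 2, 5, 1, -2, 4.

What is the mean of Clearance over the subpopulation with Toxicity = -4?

Conditioning on Toxicity=-4 selects the 2 unit(s) with Gene ∈ {1, -2}. Their Clearance values: 5, 2. Mean = 3.5.

3.5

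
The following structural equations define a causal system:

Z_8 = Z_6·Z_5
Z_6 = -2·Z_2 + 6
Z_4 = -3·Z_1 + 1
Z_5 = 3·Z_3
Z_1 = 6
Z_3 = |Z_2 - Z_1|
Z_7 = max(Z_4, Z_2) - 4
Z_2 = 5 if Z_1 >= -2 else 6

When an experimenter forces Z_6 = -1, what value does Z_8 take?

-3

Intervening sets Z_6 = -1 and removes its equation (Z_6 = -2·Z_2 + 6).
Z_2 = 5 if Z_1 >= -2 else 6  [with Z_1=6]  = 5
Z_3 = |Z_2 - Z_1|  [with Z_2=5, Z_1=6]  = 1
Z_5 = 3·Z_3  [with Z_3=1]  = 3
Z_8 = Z_6·Z_5  [with Z_6=-1, Z_5=3]  = -3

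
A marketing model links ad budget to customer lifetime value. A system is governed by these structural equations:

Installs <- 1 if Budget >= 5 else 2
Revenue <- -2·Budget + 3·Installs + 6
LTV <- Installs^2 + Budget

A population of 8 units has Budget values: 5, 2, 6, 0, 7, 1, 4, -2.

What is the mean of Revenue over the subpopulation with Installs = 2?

10

Observing Installs=2 restricts to units where Installs's equation naturally yields 2: Budget ∈ {2, 0, 1, 4, -2}. In that subpopulation Revenue = 8, 12, 10, 4, 16, mean 10.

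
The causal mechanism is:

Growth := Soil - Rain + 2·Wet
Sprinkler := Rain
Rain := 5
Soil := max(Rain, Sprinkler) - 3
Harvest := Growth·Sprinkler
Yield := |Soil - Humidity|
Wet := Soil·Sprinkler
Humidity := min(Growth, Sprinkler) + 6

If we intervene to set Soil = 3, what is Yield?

The intervention breaks the incoming arrows to Soil: Soil := max(Rain, Sprinkler) - 3 no longer applies, and Soil = 3.
Sprinkler = Rain  [with Rain=5]  = 5
Wet = Soil·Sprinkler  [with Soil=3, Sprinkler=5]  = 15
Growth = Soil - Rain + 2·Wet  [with Soil=3, Rain=5, Wet=15]  = 28
Humidity = min(Growth, Sprinkler) + 6  [with Growth=28, Sprinkler=5]  = 11
Yield = |Soil - Humidity|  [with Soil=3, Humidity=11]  = 8

8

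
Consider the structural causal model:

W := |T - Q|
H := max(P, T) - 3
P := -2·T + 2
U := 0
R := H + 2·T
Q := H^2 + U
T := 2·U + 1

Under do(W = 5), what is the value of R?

0

Intervening sets W = 5 and removes its equation (W := |T - Q|).
No directed path runs from W to R, so R keeps its natural value.
T = 2·U + 1  [with U=0]  = 1
P = -2·T + 2  [with T=1]  = 0
H = max(P, T) - 3  [with P=0, T=1]  = -2
R = H + 2·T  [with H=-2, T=1]  = 0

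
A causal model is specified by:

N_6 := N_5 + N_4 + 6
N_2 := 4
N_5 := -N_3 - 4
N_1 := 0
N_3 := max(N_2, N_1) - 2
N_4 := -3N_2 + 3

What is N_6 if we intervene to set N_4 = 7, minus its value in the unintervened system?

Under do(N_4=7), the mechanism N_4 := -3N_2 + 3 is discarded; N_4 is fixed at 7.
N_3 = max(N_2, N_1) - 2  [with N_2=4, N_1=0]  = 2
N_5 = -N_3 - 4  [with N_3=2]  = -6
N_6 = N_5 + N_4 + 6  [with N_5=-6, N_4=7]  = 7
Without intervention: N_3 = max(N_2, N_1) - 2  [with N_2=4, N_1=0]  = 2; N_4 = -3N_2 + 3  [with N_2=4]  = -9; N_5 = -N_3 - 4  [with N_3=2]  = -6; N_6 = N_5 + N_4 + 6  [with N_5=-6, N_4=-9]  = -9.
Change = 7 − (-9) = 16.

16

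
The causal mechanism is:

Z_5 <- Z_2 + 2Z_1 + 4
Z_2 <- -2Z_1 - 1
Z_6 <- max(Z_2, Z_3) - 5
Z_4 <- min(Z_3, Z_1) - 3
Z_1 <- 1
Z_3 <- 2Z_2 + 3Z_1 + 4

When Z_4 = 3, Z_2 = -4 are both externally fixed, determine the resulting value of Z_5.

2

The joint intervention fixes Z_4 = 3, Z_2 = -4, removing each variable's own equation.
Z_5 = Z_2 + 2Z_1 + 4  [with Z_2=-4, Z_1=1]  = 2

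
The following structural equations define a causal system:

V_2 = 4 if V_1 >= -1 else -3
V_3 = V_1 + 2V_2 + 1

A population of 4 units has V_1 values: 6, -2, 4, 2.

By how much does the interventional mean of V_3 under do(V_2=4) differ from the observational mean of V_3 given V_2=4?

Under do(V_2=4), V_2's equation is replaced by V_2=4 for every unit. Per-unit V_3: 15, 7, 13, 11. Mean = 11.5.
Conditioning on V_2=4 selects the 3 unit(s) with V_1 ∈ {6, 4, 2}. Their V_3 values: 15, 13, 11. Mean = 13.
Difference = 11.5 − 13 = -1.5.

-1.5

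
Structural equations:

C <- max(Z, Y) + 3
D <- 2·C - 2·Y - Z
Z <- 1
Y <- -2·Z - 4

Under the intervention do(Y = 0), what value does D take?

Under do(Y=0), the mechanism Y <- -2·Z - 4 is discarded; Y is fixed at 0.
C = max(Z, Y) + 3  [with Z=1, Y=0]  = 4
D = 2·C - 2·Y - Z  [with C=4, Y=0, Z=1]  = 7

7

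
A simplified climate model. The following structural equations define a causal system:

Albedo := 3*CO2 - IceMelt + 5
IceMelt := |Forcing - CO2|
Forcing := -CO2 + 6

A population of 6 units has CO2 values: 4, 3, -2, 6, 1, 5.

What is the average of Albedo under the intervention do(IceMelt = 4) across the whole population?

9.5

Every unit gets IceMelt=4 under the intervention. Albedo values become 13, 10, -5, 19, 4, 16; E[Albedo|do(IceMelt=4)] = 9.5.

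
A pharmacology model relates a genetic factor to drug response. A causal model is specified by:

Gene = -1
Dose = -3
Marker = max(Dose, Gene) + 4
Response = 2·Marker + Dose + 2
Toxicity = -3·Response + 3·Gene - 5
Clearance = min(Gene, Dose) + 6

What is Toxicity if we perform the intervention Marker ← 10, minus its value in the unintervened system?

do(Marker=10) replaces the equation Marker = max(Dose, Gene) + 4 with the constant Marker = 10.
Response = 2·Marker + Dose + 2  [with Marker=10, Dose=-3]  = 19
Toxicity = -3·Response + 3·Gene - 5  [with Response=19, Gene=-1]  = -65
Without intervention: Marker = max(Dose, Gene) + 4  [with Dose=-3, Gene=-1]  = 3; Response = 2·Marker + Dose + 2  [with Marker=3, Dose=-3]  = 5; Toxicity = -3·Response + 3·Gene - 5  [with Response=5, Gene=-1]  = -23.
Change = -65 − (-23) = -42.

-42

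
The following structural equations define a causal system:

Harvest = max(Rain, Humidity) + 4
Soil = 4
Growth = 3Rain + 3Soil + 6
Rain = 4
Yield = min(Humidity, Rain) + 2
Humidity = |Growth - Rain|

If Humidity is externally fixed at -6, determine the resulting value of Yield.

-4

Intervening sets Humidity = -6 and removes its equation (Humidity = |Growth - Rain|).
Yield = min(Humidity, Rain) + 2  [with Humidity=-6, Rain=4]  = -4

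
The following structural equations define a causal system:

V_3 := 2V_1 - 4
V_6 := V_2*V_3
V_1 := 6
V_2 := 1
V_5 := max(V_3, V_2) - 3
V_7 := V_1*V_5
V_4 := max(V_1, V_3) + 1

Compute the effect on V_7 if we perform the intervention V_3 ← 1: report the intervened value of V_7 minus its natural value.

-42

The intervention breaks the incoming arrows to V_3: V_3 := 2V_1 - 4 no longer applies, and V_3 = 1.
V_5 = max(V_3, V_2) - 3  [with V_3=1, V_2=1]  = -2
V_7 = V_1*V_5  [with V_1=6, V_5=-2]  = -12
Without intervention: V_3 = 2V_1 - 4  [with V_1=6]  = 8; V_5 = max(V_3, V_2) - 3  [with V_3=8, V_2=1]  = 5; V_7 = V_1*V_5  [with V_1=6, V_5=5]  = 30.
Change = -12 − 30 = -42.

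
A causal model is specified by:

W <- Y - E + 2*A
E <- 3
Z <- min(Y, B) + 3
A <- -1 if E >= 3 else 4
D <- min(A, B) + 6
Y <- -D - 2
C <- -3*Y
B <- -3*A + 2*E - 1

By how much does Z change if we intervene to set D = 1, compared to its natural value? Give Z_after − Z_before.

4

The intervention breaks the incoming arrows to D: D <- min(A, B) + 6 no longer applies, and D = 1.
A = -1 if E >= 3 else 4  [with E=3]  = -1
B = -3*A + 2*E - 1  [with A=-1, E=3]  = 8
Y = -D - 2  [with D=1]  = -3
Z = min(Y, B) + 3  [with Y=-3, B=8]  = 0
Without intervention: A = -1 if E >= 3 else 4  [with E=3]  = -1; B = -3*A + 2*E - 1  [with A=-1, E=3]  = 8; D = min(A, B) + 6  [with A=-1, B=8]  = 5; Y = -D - 2  [with D=5]  = -7; Z = min(Y, B) + 3  [with Y=-7, B=8]  = -4.
Change = 0 − (-4) = 4.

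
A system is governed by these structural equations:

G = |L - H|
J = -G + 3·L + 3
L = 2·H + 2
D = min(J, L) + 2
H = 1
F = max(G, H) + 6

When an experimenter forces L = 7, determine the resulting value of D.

9

Under do(L=7), the mechanism L = 2·H + 2 is discarded; L is fixed at 7.
G = |L - H|  [with L=7, H=1]  = 6
J = -G + 3·L + 3  [with G=6, L=7]  = 18
D = min(J, L) + 2  [with J=18, L=7]  = 9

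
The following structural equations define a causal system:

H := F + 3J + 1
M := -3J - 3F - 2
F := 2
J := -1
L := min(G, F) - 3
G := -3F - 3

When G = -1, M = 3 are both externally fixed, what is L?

The joint intervention fixes G = -1, M = 3, removing each variable's own equation.
L = min(G, F) - 3  [with G=-1, F=2]  = -4

-4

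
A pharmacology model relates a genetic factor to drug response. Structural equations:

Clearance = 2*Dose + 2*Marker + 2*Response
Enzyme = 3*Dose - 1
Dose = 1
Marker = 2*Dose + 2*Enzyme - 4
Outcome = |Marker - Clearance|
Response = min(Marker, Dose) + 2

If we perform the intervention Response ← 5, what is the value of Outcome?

14

Under do(Response=5), the mechanism Response = min(Marker, Dose) + 2 is discarded; Response is fixed at 5.
Enzyme = 3*Dose - 1  [with Dose=1]  = 2
Marker = 2*Dose + 2*Enzyme - 4  [with Dose=1, Enzyme=2]  = 2
Clearance = 2*Dose + 2*Marker + 2*Response  [with Dose=1, Marker=2, Response=5]  = 16
Outcome = |Marker - Clearance|  [with Marker=2, Clearance=16]  = 14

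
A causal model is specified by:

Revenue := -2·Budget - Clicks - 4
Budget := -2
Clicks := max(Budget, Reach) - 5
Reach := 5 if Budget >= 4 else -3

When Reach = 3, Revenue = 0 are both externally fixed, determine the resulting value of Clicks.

The joint intervention fixes Reach = 3, Revenue = 0, removing each variable's own equation.
Clicks = max(Budget, Reach) - 5  [with Budget=-2, Reach=3]  = -2

-2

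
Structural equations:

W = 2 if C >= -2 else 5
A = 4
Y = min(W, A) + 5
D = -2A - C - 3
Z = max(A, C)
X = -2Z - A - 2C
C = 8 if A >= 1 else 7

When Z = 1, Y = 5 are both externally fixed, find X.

-22

The joint intervention fixes Z = 1, Y = 5, removing each variable's own equation.
C = 8 if A >= 1 else 7  [with A=4]  = 8
X = -2Z - A - 2C  [with Z=1, A=4, C=8]  = -22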